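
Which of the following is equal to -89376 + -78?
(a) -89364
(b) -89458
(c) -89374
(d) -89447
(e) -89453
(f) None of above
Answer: f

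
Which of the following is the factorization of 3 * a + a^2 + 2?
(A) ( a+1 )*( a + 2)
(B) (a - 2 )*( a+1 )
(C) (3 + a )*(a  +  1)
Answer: A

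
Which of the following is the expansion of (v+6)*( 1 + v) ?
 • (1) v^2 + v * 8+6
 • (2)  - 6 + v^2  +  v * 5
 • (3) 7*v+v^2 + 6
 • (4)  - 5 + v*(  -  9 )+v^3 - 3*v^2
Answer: 3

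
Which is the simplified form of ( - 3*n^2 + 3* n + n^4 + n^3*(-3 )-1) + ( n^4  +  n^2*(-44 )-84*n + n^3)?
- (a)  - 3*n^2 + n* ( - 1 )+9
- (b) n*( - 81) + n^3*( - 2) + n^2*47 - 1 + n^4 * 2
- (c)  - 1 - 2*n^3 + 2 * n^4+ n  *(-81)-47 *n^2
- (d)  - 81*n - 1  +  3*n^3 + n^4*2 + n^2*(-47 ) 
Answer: c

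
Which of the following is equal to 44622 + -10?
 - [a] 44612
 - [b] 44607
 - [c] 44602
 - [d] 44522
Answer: a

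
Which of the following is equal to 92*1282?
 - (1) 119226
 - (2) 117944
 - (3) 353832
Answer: 2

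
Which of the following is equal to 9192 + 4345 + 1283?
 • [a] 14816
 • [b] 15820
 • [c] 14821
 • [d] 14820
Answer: d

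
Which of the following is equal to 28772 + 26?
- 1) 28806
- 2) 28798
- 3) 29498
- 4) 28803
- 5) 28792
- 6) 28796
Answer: 2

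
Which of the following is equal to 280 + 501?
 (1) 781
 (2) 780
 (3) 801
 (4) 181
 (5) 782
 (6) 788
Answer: 1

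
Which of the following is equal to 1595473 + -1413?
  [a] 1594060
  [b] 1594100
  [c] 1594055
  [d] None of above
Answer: a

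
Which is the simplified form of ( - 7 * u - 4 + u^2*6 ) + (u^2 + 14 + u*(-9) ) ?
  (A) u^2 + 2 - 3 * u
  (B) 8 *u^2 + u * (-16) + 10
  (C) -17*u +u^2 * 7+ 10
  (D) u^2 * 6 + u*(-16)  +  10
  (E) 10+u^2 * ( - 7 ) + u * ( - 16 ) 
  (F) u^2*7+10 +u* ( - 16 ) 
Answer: F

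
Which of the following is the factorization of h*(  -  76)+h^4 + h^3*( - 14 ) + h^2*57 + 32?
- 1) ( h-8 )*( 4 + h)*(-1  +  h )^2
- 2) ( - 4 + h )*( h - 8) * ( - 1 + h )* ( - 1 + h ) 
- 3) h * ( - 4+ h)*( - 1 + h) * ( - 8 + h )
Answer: 2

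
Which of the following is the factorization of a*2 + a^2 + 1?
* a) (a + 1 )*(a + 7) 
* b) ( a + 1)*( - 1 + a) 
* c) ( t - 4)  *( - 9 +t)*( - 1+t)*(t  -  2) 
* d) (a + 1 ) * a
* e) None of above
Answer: e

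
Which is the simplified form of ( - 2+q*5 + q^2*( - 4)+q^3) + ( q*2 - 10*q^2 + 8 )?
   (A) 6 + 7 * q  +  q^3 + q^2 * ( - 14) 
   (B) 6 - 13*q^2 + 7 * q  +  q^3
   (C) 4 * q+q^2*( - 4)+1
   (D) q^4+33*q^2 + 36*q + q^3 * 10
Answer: A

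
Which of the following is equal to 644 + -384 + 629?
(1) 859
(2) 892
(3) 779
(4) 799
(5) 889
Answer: 5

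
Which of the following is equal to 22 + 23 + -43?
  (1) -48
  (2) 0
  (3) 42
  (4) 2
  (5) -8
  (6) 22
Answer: 4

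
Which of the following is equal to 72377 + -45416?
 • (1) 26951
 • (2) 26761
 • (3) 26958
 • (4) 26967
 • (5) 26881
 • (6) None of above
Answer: 6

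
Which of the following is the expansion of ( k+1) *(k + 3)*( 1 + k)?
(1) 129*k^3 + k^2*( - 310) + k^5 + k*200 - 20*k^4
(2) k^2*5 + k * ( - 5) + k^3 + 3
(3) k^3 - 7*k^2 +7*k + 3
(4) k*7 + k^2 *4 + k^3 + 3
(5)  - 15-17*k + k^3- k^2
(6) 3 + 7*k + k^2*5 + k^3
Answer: 6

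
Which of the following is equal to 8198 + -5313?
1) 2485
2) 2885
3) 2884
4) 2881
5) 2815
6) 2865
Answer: 2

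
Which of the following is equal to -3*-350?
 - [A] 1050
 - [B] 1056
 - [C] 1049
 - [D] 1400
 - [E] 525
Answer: A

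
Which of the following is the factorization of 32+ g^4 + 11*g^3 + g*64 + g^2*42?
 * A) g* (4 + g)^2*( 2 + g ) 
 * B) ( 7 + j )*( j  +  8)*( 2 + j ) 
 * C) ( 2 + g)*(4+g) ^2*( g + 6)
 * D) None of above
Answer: D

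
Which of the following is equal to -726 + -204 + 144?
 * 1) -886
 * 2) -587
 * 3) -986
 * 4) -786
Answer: 4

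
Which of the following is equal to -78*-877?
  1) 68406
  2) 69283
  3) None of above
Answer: 1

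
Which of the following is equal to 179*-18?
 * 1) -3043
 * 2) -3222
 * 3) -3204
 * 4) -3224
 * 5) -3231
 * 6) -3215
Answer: 2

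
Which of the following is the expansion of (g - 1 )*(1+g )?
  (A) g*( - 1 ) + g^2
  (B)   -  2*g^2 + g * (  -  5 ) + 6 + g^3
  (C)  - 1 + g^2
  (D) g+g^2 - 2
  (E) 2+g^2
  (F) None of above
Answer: C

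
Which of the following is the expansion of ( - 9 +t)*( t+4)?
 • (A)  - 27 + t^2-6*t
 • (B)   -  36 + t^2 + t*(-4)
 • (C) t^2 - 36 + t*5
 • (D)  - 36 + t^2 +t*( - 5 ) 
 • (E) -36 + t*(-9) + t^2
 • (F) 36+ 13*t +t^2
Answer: D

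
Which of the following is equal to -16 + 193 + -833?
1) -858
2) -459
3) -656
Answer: 3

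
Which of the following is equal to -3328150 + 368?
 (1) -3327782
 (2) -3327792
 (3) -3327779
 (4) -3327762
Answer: 1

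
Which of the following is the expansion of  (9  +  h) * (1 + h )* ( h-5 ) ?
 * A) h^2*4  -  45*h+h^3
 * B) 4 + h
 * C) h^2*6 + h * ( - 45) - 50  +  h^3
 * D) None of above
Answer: D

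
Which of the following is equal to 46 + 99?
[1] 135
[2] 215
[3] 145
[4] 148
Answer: 3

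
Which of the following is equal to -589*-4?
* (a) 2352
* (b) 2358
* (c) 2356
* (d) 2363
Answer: c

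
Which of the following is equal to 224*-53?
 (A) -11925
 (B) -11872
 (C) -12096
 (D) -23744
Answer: B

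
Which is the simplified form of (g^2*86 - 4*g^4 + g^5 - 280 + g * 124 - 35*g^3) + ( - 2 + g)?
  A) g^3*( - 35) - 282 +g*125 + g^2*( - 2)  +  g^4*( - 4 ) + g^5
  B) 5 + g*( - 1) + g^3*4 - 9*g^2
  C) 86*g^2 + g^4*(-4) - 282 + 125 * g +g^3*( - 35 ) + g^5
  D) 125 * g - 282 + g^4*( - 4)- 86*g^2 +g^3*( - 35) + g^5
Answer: C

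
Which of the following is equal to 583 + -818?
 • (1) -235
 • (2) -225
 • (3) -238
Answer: 1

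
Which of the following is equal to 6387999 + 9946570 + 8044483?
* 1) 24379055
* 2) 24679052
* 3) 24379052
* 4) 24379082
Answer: 3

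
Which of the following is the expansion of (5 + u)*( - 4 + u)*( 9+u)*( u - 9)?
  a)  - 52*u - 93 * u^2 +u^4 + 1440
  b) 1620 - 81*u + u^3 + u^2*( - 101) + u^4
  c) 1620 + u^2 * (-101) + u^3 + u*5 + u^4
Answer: b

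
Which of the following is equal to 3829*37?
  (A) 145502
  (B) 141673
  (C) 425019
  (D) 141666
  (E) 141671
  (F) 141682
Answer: B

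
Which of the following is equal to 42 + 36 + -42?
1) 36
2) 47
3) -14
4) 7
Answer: 1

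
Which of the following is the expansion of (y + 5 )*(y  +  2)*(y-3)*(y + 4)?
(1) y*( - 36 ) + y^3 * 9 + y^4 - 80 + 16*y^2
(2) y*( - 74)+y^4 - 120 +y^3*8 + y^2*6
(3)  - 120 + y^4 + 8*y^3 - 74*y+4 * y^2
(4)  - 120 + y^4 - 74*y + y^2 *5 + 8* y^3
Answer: 4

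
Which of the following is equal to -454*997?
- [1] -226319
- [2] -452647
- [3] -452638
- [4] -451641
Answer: 3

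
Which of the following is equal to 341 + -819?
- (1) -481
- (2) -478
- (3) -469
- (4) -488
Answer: 2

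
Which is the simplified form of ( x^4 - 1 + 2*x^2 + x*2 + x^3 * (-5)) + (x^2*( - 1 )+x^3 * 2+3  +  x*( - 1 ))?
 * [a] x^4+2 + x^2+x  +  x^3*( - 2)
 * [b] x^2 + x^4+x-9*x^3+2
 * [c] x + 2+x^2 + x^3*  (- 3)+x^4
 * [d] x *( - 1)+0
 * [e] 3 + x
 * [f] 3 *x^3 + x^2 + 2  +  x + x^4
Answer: c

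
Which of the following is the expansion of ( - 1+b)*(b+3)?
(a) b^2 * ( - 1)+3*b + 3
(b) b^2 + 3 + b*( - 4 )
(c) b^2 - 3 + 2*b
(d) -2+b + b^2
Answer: c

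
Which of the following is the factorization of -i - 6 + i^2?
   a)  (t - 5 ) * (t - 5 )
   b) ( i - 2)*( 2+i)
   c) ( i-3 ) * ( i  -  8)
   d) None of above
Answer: d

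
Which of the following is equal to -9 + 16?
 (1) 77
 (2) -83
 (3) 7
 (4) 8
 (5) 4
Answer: 3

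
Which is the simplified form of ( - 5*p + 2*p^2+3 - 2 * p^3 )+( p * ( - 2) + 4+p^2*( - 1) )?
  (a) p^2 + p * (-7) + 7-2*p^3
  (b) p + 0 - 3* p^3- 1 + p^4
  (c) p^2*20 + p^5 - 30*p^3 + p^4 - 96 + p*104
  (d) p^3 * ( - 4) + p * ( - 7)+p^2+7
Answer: a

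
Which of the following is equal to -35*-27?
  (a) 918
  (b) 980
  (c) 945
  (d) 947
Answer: c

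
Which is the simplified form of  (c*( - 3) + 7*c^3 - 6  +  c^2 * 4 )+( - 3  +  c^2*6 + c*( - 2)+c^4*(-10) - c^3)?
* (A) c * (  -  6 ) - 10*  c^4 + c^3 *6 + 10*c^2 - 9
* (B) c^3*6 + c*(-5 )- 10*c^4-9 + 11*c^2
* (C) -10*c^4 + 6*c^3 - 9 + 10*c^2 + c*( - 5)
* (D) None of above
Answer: C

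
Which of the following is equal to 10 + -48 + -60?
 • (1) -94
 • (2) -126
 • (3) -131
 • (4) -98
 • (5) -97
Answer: 4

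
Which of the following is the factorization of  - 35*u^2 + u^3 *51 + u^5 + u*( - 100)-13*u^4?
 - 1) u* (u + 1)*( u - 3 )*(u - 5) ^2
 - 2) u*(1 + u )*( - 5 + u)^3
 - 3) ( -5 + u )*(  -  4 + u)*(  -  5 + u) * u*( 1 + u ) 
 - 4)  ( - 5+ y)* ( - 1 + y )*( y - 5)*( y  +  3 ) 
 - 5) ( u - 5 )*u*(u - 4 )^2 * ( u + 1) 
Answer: 3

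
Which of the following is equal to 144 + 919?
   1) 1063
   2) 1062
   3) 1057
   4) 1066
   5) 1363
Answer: 1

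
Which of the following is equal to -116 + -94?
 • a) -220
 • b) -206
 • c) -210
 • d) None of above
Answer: c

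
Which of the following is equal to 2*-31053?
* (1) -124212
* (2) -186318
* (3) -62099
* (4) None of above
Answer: 4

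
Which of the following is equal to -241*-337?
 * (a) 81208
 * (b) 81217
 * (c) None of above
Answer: b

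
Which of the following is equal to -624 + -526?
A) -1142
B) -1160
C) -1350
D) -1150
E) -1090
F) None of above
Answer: D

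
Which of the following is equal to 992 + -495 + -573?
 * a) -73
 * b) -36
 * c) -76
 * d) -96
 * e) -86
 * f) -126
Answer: c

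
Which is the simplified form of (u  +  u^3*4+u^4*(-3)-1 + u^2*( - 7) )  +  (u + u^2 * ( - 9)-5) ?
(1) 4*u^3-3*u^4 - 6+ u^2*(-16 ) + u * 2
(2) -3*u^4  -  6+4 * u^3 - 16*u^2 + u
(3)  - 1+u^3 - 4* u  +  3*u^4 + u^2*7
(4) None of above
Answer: 1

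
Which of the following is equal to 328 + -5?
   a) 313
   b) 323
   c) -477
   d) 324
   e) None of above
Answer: b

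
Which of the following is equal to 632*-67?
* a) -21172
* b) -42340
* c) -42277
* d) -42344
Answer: d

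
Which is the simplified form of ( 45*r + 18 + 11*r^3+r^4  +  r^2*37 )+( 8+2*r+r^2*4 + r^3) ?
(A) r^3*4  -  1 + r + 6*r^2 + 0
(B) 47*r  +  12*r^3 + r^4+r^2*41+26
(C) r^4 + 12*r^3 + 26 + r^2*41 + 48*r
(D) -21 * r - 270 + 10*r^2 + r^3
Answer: B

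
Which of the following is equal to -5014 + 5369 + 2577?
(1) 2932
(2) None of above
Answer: 1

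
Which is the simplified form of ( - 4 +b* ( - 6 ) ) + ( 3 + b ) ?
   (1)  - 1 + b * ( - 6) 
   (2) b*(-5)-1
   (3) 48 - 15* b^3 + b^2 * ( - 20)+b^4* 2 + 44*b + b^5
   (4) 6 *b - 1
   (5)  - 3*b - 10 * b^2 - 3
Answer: 2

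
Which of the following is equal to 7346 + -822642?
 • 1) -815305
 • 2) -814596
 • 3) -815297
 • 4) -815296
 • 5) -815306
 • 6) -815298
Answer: 4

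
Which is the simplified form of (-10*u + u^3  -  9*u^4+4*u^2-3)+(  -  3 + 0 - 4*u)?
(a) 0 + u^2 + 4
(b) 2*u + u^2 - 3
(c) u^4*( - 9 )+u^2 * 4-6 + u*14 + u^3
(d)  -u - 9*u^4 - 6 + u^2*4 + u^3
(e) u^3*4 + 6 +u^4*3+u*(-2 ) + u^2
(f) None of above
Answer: f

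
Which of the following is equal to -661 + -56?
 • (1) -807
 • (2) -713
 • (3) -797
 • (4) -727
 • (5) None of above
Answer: 5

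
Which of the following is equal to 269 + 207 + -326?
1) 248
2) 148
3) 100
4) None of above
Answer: 4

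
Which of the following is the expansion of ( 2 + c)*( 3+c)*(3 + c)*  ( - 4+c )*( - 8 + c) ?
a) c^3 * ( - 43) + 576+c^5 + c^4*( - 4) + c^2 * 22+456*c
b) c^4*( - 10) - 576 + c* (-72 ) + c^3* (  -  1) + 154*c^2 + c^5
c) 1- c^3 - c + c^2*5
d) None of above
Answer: a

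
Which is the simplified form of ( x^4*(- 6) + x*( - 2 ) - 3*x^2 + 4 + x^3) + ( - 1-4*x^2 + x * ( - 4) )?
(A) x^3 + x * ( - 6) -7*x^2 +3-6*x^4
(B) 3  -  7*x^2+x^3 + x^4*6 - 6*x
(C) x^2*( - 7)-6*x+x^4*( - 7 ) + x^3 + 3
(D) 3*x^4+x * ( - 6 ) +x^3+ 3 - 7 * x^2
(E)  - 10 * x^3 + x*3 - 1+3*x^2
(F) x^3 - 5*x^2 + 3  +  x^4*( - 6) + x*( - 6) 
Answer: A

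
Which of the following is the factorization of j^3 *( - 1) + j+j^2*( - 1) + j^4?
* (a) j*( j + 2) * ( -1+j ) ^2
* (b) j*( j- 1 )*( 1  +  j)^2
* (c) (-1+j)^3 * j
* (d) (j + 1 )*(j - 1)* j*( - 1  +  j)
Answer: d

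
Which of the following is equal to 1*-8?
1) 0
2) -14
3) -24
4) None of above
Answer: 4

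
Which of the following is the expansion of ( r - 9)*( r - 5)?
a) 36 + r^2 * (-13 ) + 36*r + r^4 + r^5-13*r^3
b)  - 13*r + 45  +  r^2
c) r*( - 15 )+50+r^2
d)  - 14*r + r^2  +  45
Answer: d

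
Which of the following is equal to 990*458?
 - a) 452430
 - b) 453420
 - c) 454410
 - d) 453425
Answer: b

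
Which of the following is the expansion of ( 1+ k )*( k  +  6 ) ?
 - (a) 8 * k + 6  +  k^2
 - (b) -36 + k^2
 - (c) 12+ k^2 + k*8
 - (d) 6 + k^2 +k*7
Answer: d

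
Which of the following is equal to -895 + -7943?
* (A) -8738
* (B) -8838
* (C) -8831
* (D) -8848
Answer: B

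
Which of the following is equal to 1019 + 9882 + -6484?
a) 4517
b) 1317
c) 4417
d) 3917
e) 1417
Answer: c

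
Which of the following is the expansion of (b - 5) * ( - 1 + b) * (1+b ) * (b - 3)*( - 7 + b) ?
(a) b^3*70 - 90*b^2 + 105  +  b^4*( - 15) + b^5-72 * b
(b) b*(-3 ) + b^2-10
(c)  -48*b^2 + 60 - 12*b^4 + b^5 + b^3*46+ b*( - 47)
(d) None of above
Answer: d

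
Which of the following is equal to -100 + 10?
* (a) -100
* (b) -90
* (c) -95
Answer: b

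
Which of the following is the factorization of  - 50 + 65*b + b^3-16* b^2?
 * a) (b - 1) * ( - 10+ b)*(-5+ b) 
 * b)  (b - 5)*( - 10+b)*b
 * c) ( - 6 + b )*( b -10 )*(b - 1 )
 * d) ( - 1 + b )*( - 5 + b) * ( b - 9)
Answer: a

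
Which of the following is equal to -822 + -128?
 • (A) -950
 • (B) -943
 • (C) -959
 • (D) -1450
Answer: A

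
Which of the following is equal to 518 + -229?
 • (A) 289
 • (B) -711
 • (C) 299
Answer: A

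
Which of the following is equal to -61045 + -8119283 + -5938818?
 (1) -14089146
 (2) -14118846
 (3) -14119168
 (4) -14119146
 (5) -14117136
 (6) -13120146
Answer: 4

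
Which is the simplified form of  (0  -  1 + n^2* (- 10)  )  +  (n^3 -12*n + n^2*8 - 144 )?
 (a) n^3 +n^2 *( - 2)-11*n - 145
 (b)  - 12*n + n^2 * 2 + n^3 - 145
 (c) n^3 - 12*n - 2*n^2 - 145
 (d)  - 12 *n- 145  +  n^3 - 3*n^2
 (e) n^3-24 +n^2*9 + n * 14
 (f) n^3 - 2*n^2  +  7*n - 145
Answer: c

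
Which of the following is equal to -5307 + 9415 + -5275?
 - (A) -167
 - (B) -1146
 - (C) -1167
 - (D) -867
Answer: C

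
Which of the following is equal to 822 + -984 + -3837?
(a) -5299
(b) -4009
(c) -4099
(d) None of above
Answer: d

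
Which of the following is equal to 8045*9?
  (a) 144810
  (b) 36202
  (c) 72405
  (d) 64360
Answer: c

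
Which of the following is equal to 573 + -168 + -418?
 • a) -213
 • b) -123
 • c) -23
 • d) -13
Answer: d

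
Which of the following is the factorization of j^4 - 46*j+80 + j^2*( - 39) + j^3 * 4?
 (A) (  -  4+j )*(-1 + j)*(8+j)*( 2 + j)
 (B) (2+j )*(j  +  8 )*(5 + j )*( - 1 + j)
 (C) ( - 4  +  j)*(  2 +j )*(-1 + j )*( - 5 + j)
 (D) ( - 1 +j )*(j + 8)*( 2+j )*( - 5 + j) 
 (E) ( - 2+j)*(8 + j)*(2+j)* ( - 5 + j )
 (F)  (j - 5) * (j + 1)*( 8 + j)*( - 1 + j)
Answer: D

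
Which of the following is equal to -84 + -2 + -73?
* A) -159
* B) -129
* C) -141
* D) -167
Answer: A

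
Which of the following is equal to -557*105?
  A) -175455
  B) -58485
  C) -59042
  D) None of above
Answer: B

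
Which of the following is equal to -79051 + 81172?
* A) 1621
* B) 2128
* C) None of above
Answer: C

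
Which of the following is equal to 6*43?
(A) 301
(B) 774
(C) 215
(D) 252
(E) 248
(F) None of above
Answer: F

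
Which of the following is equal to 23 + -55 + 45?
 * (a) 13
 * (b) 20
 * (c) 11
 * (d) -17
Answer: a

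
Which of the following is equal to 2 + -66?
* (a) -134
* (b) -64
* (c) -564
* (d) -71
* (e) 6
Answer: b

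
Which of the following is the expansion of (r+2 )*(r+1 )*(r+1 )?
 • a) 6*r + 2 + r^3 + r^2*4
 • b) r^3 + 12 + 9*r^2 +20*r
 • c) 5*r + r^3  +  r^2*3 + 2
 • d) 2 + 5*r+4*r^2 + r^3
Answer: d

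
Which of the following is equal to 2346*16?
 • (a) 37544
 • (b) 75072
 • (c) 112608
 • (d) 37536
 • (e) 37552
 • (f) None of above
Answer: d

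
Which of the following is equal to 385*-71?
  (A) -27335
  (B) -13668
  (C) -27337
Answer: A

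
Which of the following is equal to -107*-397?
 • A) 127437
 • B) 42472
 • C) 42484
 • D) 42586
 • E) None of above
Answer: E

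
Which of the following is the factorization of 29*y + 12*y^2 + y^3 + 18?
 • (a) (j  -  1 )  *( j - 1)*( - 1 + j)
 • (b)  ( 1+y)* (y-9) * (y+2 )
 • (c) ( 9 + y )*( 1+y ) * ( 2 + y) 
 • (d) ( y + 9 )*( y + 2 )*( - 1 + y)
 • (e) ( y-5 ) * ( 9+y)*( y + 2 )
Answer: c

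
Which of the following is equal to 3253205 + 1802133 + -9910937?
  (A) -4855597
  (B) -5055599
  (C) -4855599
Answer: C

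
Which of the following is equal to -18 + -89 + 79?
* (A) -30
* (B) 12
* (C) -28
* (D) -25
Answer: C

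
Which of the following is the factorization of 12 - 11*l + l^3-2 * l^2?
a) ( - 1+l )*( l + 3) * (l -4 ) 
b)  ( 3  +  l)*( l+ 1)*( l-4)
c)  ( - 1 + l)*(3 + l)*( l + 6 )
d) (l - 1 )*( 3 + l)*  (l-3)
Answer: a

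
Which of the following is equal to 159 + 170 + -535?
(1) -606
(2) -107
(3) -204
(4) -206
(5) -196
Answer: 4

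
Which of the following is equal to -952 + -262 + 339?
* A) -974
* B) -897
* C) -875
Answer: C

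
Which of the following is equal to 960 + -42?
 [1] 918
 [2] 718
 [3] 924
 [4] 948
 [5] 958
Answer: 1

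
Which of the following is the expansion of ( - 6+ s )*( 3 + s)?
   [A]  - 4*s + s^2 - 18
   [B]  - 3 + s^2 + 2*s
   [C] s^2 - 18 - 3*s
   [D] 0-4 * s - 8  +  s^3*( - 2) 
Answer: C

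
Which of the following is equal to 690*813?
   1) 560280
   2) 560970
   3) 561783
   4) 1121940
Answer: 2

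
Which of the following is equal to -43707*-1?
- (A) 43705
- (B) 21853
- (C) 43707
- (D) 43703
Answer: C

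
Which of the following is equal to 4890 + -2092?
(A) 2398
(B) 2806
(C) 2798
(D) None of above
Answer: C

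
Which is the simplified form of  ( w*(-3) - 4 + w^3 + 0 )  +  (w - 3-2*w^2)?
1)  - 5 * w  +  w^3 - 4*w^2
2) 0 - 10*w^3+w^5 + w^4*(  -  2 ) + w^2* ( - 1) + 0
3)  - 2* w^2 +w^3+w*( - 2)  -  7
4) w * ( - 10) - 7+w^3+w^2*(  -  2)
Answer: 3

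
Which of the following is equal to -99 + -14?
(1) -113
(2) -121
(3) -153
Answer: 1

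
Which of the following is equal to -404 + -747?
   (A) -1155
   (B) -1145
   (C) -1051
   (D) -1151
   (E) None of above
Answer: D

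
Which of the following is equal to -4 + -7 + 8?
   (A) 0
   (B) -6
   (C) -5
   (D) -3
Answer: D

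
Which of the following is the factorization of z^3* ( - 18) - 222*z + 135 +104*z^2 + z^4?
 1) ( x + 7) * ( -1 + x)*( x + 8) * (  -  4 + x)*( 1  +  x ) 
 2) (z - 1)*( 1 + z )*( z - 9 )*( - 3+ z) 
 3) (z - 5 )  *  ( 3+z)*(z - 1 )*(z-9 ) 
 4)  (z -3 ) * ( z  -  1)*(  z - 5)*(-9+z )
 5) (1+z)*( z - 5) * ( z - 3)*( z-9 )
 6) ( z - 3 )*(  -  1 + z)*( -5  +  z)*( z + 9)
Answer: 4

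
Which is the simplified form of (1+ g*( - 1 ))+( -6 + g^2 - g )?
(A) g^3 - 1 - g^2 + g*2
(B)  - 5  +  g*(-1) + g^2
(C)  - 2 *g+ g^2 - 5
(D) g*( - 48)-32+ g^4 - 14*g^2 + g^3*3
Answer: C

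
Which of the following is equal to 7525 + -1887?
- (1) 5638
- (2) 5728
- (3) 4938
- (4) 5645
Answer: 1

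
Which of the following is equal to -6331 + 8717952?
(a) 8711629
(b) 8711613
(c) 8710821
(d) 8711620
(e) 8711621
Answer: e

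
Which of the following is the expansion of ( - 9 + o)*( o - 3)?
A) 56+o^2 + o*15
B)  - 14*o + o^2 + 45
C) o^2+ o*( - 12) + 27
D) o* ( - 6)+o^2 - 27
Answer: C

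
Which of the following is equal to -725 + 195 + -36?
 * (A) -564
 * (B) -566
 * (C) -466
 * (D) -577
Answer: B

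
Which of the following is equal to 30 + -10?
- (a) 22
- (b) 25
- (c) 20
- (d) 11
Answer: c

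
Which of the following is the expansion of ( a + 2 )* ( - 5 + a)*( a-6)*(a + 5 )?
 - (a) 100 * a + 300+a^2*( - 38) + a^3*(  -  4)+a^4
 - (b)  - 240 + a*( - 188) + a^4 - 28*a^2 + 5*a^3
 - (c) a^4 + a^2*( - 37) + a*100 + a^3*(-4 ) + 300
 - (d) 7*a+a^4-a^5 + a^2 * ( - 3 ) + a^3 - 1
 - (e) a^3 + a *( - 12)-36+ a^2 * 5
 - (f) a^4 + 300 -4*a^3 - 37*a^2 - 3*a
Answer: c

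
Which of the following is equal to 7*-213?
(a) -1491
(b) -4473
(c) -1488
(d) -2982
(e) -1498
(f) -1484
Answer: a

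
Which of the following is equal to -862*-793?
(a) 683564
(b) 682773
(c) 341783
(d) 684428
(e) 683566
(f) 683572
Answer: e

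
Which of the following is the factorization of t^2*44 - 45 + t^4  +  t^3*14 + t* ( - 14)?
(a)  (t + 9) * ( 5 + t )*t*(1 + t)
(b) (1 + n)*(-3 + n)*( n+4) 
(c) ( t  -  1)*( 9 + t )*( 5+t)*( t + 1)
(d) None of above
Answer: c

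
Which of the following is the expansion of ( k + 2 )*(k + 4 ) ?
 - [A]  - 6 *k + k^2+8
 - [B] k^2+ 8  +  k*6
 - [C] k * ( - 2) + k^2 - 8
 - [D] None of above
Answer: B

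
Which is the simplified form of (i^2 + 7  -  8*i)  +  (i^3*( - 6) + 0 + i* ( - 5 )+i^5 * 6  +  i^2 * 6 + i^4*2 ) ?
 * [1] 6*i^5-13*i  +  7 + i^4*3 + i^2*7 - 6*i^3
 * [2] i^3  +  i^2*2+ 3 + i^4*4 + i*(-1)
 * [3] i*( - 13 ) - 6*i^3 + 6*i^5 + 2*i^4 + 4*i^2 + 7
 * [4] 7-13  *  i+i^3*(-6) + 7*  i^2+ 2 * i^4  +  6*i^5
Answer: 4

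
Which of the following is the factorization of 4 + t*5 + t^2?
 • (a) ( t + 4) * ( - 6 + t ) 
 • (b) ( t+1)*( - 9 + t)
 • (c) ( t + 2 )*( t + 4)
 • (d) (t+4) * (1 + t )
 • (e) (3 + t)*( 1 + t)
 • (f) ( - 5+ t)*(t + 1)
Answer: d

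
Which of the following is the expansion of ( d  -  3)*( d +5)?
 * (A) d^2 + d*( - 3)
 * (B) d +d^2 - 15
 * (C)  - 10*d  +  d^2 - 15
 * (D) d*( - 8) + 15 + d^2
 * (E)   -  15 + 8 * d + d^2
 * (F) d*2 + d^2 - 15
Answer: F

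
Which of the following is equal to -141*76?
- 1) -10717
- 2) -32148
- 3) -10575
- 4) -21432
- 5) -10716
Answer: 5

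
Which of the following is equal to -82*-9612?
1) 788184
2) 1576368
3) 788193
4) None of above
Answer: 1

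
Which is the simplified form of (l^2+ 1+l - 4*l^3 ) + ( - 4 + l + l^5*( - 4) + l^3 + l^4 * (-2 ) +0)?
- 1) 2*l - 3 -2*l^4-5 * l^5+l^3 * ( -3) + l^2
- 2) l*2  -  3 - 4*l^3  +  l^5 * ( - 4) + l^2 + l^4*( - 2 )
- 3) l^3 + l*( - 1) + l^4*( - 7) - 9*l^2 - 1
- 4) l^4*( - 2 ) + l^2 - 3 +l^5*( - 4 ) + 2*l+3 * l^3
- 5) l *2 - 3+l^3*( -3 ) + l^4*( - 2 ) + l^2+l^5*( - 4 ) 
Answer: 5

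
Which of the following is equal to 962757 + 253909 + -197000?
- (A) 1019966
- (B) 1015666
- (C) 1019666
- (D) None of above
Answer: C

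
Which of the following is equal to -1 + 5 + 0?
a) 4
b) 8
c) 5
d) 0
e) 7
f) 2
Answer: a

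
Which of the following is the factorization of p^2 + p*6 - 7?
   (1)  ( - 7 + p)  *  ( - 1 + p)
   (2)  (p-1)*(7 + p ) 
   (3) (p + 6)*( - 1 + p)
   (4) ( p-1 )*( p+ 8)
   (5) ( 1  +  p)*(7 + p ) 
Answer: 2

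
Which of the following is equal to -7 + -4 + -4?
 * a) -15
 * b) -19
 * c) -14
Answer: a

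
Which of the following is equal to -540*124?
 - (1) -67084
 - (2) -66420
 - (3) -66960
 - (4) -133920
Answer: 3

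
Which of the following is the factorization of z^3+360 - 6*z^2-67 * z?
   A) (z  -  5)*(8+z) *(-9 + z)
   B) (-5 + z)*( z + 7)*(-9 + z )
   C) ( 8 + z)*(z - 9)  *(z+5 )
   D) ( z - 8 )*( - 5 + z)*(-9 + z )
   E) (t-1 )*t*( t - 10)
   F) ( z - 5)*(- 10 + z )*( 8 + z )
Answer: A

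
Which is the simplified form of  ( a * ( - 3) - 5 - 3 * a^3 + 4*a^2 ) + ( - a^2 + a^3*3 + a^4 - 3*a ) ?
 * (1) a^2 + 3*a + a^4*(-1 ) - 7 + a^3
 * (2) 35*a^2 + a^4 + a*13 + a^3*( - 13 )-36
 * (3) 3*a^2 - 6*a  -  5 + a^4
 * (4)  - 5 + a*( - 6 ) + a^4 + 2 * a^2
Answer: 3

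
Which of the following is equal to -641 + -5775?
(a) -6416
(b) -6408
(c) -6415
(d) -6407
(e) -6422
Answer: a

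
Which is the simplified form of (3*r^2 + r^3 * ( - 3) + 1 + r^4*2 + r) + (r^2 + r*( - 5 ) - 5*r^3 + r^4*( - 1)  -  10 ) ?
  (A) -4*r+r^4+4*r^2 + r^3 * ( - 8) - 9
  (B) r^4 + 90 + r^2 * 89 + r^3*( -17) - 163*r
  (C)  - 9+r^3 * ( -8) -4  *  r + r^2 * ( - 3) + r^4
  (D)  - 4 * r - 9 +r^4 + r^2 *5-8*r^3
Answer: A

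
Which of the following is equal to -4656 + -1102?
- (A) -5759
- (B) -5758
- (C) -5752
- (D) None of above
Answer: B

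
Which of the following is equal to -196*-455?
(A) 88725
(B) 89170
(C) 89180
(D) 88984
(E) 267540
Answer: C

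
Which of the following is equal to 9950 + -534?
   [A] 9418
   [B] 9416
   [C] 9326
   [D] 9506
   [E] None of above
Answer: B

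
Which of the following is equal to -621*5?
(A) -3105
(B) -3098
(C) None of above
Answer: A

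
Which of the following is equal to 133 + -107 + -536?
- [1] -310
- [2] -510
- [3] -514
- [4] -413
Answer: 2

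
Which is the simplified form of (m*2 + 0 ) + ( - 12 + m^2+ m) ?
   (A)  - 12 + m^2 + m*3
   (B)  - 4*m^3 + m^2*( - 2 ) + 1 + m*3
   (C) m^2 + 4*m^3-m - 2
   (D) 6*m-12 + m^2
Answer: A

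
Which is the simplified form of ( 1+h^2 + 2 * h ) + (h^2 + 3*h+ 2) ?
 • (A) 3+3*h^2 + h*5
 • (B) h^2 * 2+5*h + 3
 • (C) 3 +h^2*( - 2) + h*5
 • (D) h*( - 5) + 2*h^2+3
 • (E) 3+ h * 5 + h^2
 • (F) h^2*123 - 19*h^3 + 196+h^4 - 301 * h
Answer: B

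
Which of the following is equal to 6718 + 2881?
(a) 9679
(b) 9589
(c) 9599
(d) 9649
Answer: c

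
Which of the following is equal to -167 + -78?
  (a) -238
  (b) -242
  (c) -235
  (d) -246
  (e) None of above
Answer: e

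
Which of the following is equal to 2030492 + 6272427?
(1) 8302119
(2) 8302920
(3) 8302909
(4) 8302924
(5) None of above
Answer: 5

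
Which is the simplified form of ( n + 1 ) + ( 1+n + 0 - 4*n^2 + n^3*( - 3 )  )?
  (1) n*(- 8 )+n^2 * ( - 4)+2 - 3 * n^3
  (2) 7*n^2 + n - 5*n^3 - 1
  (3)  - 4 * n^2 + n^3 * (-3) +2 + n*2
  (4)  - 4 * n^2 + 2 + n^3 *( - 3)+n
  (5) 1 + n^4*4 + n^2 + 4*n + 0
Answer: 3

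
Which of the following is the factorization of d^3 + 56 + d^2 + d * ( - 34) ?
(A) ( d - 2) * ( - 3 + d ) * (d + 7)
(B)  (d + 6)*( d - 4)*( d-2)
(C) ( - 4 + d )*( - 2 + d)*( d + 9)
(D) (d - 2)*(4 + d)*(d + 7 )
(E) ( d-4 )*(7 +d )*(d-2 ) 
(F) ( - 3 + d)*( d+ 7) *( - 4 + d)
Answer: E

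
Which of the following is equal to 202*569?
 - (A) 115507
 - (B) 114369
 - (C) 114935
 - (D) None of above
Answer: D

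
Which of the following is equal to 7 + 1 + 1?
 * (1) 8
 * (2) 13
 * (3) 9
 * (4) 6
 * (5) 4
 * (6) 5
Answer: 3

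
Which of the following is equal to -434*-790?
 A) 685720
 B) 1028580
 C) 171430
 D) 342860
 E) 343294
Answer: D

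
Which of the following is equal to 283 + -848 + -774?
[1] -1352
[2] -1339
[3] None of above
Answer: 2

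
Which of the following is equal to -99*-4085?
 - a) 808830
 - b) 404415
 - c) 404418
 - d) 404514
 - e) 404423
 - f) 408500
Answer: b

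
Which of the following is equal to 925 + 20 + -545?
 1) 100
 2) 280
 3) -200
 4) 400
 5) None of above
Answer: 4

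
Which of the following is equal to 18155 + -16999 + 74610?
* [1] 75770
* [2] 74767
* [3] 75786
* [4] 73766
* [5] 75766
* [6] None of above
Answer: 5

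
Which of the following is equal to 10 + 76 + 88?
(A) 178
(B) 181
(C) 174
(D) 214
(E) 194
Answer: C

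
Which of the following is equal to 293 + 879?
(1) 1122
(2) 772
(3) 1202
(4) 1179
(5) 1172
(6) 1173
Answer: 5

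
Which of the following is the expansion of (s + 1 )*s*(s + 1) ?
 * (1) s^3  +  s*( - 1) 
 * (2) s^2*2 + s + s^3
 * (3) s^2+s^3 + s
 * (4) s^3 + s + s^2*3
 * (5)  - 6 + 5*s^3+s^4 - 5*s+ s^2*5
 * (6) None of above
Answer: 2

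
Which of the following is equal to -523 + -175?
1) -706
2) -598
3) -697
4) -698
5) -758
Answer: 4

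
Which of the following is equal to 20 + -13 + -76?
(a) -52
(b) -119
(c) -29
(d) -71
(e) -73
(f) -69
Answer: f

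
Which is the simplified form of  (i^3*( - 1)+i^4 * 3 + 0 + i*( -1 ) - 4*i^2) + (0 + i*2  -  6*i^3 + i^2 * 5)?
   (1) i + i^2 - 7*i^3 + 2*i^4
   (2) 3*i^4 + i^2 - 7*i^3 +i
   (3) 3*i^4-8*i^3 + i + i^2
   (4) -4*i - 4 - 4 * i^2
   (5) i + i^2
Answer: 2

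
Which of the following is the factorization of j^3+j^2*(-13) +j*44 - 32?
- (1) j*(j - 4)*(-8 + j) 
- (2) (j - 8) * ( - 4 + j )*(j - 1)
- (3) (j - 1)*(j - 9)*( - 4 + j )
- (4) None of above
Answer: 2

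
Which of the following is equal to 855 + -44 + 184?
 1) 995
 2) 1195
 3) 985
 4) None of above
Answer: 1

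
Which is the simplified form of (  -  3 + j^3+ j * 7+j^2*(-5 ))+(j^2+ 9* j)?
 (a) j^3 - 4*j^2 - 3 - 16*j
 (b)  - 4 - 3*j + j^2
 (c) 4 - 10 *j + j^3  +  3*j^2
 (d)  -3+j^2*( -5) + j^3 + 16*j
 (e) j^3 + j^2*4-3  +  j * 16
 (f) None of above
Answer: f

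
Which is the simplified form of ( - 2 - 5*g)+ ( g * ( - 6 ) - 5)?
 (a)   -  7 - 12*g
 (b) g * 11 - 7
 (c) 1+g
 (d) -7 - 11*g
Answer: d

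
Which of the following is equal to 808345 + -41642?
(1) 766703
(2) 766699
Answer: 1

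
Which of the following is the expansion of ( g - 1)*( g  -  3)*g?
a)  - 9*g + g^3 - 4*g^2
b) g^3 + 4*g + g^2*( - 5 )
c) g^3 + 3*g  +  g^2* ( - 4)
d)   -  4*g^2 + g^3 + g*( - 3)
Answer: c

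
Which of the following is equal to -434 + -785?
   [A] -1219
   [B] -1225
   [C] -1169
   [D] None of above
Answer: A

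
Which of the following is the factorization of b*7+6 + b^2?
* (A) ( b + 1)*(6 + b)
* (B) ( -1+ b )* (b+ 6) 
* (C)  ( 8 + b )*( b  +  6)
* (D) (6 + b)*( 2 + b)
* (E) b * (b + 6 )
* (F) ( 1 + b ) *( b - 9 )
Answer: A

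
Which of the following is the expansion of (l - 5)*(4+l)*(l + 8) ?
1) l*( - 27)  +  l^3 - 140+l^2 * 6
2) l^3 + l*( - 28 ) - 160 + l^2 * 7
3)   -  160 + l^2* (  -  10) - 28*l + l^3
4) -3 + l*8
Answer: 2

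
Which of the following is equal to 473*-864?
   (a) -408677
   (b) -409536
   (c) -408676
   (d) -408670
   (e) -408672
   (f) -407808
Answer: e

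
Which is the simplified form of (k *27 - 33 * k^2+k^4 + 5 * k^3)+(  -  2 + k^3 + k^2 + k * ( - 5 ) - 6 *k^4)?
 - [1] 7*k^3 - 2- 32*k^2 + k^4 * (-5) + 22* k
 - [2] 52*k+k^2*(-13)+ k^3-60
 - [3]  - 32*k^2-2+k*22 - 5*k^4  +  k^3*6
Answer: 3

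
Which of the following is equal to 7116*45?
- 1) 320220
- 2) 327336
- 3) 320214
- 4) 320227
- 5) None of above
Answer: 1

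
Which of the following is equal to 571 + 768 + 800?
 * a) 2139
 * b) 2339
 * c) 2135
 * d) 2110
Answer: a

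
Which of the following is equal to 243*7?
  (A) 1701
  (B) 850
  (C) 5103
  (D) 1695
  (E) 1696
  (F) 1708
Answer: A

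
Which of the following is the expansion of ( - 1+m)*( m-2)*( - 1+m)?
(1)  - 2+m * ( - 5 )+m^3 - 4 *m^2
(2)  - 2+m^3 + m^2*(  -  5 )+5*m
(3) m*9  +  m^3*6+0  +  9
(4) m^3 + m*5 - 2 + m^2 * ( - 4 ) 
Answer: 4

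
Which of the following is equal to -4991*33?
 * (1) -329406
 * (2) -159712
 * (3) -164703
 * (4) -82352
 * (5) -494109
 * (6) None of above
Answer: 3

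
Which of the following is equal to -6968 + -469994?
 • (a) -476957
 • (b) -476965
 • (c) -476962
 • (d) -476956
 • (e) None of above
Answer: c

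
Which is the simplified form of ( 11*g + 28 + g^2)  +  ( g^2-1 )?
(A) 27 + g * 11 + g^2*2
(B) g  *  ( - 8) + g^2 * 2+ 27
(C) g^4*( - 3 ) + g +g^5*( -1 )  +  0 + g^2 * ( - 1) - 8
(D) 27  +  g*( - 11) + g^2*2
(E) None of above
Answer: A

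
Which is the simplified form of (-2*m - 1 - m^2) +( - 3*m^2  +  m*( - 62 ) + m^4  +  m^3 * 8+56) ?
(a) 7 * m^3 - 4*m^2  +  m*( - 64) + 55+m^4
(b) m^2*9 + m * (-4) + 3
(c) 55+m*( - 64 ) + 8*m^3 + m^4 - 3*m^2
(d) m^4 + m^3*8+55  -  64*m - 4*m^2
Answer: d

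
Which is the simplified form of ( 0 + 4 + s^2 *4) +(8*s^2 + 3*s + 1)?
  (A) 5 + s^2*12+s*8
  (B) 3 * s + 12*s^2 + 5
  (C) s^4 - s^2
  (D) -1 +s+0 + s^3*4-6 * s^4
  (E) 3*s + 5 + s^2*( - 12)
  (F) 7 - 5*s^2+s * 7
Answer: B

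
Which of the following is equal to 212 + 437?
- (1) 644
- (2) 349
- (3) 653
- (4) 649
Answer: 4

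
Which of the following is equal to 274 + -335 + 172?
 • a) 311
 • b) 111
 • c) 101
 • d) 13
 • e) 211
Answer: b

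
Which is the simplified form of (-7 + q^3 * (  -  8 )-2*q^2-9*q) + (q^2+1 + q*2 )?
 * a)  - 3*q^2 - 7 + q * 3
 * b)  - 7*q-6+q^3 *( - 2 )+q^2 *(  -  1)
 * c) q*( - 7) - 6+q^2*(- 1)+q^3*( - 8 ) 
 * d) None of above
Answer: c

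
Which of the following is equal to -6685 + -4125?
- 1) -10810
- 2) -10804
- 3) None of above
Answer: 1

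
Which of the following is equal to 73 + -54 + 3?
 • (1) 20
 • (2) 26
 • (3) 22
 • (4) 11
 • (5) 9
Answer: 3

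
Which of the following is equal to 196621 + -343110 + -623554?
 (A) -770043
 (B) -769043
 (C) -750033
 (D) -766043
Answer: A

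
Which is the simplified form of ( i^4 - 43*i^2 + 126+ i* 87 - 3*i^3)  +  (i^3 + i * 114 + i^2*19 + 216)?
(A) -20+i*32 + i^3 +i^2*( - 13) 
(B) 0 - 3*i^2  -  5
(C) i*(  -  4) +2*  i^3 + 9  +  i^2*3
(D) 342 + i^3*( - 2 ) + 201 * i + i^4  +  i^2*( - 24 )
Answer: D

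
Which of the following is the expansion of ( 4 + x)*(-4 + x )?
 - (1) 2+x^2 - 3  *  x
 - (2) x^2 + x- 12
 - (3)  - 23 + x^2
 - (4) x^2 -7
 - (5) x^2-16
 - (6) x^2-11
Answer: 5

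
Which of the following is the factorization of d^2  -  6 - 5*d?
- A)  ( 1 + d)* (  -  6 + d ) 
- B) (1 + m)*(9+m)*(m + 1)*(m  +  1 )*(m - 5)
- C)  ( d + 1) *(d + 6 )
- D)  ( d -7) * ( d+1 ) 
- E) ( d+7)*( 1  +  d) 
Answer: A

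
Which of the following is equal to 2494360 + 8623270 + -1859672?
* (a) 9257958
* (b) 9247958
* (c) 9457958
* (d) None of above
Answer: a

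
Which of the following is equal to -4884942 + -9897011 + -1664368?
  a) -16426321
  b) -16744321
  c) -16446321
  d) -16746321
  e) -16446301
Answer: c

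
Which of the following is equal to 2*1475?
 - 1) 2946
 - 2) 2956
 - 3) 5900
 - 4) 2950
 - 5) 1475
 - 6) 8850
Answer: 4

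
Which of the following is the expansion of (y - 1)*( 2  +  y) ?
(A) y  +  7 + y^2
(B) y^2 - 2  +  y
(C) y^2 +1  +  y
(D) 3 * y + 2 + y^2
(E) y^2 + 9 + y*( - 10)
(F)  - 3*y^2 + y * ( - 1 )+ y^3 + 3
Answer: B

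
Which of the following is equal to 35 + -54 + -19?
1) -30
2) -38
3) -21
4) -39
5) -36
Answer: 2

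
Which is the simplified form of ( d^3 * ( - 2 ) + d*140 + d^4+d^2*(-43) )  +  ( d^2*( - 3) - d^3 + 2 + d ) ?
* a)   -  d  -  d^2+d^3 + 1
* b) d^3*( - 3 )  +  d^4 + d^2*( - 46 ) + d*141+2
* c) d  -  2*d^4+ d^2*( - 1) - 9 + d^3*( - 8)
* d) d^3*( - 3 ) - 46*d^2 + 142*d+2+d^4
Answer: b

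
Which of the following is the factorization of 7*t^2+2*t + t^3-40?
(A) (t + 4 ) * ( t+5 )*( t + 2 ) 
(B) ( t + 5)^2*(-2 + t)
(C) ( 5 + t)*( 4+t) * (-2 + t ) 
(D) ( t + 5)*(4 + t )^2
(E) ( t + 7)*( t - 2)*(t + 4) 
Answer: C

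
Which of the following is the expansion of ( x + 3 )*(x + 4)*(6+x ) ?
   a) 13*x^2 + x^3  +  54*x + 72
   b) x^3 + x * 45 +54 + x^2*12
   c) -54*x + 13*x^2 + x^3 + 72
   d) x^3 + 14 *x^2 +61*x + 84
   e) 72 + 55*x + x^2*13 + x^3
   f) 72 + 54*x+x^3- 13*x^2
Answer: a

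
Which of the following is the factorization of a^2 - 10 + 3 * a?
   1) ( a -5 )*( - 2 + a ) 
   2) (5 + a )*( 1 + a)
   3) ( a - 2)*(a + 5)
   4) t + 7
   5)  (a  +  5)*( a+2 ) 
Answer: 3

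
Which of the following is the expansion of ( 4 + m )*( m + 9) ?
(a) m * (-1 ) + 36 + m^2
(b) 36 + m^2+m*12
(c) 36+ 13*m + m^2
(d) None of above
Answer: c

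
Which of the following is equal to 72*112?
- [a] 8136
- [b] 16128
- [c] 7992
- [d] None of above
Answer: d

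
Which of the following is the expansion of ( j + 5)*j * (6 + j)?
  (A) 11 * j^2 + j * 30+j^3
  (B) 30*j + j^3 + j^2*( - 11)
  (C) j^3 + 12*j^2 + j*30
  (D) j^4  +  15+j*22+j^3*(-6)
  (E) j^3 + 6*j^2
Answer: A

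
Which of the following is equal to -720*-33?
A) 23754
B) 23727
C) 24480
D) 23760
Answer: D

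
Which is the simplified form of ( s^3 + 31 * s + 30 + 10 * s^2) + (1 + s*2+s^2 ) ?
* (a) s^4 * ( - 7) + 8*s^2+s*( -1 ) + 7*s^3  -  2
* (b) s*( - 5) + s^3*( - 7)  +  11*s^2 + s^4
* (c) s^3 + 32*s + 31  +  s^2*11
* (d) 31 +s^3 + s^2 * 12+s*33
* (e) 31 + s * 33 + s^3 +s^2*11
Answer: e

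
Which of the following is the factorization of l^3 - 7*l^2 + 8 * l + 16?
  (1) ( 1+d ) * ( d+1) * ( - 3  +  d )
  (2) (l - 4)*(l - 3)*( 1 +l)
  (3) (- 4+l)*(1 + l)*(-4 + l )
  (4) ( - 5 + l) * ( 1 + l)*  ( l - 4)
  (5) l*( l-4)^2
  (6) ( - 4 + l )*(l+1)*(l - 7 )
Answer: 3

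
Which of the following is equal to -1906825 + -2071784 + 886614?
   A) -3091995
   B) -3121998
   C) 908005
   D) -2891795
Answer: A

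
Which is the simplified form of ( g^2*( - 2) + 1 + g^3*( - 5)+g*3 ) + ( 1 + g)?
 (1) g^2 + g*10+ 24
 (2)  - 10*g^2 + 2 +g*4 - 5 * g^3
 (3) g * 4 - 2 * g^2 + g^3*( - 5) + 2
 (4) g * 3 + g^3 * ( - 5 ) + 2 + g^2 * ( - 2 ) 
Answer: 3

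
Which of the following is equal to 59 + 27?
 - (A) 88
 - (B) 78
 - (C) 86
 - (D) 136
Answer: C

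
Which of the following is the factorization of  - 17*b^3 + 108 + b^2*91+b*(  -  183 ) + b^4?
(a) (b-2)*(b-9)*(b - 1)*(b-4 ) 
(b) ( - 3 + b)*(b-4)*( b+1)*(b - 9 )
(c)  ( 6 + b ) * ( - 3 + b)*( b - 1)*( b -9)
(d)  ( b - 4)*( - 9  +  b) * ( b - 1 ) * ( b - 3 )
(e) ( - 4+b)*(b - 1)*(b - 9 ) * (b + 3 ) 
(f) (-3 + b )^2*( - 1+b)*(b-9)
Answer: d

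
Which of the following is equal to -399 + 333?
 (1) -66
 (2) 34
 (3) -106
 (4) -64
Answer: 1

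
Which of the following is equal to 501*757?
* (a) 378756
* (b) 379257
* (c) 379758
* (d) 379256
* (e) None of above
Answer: b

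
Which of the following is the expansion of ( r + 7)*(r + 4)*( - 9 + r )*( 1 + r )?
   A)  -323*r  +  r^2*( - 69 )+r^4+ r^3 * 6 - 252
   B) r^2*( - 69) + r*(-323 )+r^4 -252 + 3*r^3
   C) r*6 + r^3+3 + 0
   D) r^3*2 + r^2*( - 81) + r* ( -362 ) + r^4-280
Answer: B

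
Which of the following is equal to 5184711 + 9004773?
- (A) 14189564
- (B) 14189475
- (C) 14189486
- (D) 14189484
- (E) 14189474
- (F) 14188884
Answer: D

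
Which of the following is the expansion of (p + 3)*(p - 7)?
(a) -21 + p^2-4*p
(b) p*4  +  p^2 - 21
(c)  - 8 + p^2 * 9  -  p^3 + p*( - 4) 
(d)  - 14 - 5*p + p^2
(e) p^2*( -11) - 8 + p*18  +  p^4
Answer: a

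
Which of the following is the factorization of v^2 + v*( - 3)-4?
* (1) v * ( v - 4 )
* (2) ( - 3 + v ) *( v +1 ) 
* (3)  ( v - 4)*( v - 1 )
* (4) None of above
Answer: 4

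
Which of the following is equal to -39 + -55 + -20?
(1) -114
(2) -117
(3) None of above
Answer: 1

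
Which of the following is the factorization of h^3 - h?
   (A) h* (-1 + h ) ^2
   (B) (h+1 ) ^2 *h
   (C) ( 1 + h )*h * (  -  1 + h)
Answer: C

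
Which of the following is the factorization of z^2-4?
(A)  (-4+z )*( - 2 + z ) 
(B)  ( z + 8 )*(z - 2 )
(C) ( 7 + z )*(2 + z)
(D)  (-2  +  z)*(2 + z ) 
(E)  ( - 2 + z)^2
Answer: D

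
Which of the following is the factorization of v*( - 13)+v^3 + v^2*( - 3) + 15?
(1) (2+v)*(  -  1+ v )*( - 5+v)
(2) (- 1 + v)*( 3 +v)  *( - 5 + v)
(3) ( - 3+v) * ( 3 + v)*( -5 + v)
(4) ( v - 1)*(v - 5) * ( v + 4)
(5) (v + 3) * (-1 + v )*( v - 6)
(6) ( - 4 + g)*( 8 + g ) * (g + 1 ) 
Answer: 2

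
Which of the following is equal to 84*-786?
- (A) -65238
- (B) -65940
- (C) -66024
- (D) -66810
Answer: C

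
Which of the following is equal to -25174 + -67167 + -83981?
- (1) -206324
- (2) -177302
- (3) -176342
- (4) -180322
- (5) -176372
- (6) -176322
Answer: 6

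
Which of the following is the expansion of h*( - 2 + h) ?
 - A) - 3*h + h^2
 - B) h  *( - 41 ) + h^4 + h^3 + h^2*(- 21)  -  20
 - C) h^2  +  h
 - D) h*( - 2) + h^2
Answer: D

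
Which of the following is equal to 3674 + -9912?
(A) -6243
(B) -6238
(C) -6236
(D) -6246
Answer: B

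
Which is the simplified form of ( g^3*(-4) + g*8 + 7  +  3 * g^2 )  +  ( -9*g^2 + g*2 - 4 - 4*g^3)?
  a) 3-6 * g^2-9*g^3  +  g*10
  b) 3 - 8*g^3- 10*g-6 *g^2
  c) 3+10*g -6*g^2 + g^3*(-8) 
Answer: c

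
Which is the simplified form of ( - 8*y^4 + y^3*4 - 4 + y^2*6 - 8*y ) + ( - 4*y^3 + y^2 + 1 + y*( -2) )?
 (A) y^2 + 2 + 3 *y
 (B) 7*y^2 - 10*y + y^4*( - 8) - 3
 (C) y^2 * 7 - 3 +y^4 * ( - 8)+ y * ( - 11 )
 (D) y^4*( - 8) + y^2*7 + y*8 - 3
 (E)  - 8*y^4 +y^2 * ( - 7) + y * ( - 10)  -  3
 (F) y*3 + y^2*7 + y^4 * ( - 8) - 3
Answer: B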